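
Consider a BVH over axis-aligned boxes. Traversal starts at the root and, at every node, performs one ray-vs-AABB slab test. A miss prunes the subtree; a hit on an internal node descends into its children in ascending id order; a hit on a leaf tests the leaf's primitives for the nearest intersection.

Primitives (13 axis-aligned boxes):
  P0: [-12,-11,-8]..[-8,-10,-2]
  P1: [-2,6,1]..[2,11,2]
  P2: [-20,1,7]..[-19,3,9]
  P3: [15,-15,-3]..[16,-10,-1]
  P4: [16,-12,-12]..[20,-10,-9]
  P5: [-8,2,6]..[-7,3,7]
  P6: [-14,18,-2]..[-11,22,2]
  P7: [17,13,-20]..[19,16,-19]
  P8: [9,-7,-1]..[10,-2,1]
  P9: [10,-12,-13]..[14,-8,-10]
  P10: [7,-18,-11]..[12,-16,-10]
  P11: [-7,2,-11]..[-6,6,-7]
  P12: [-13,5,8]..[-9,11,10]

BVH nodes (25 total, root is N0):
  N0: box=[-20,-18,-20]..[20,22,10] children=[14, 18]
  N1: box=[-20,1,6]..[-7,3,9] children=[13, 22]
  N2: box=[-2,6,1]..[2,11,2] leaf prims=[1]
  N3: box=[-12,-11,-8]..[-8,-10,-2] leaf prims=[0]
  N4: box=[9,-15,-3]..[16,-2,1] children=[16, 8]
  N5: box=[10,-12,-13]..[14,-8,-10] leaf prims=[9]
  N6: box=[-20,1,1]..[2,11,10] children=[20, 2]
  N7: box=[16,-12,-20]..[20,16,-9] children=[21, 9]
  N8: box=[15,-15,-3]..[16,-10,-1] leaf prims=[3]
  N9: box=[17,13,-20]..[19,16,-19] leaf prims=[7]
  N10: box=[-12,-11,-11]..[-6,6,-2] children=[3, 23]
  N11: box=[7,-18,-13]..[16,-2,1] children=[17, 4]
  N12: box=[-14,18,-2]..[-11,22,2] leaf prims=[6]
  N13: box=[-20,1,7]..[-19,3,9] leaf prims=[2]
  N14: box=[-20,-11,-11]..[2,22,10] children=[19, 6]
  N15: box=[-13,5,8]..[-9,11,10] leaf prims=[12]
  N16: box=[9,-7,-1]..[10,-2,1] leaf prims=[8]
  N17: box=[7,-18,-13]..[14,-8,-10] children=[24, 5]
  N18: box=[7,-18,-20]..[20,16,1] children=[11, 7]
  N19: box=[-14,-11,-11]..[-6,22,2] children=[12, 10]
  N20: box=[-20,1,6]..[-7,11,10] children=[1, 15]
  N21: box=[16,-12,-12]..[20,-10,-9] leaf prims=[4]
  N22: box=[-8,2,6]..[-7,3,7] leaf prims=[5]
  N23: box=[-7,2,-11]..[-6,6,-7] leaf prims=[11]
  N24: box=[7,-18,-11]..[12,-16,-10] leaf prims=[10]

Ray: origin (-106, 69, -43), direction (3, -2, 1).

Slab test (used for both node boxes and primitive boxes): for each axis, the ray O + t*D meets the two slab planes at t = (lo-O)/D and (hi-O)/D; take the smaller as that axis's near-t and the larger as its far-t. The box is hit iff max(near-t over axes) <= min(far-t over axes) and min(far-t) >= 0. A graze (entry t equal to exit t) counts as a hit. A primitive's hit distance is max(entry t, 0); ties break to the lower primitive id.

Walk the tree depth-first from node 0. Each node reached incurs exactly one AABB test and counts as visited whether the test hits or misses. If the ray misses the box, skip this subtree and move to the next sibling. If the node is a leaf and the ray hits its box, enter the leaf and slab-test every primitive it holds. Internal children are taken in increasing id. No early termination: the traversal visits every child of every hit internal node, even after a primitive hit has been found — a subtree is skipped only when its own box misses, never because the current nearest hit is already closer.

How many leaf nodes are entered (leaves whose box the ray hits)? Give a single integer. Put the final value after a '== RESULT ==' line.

Traverse from the root:
N0 x:[86/3,42] y:[47/2,87/2] z:[23,53] -> hit [86/3,42], descend [14, 18]
  N14 x:[86/3,36] y:[47/2,40] z:[32,53] -> hit [32,36], descend [6, 19]
    N6 x:[86/3,36] y:[29,34] z:[44,53] -> miss, prune
    N19 x:[92/3,100/3] y:[47/2,40] z:[32,45] -> hit [32,100/3], descend [10, 12]
      N10 x:[94/3,100/3] y:[63/2,40] z:[32,41] -> hit [32,100/3], descend [3, 23]
        N3 x:[94/3,98/3] y:[79/2,40] z:[35,41] -> miss, prune
        N23 x:[33,100/3] y:[63/2,67/2] z:[32,36] -> hit [33,100/3] leaf, test {P11@t=33}
      N12 x:[92/3,95/3] y:[47/2,51/2] z:[41,45] -> miss, prune
  N18 x:[113/3,42] y:[53/2,87/2] z:[23,44] -> hit [113/3,42], descend [7, 11]
    N7 x:[122/3,42] y:[53/2,81/2] z:[23,34] -> miss, prune
    N11 x:[113/3,122/3] y:[71/2,87/2] z:[30,44] -> hit [113/3,122/3], descend [4, 17]
      N4 x:[115/3,122/3] y:[71/2,42] z:[40,44] -> hit [40,122/3], descend [8, 16]
        N8 x:[121/3,122/3] y:[79/2,42] z:[40,42] -> hit [121/3,122/3] leaf, test {P3@t=121/3}
        N16 x:[115/3,116/3] y:[71/2,38] z:[42,44] -> miss, prune
      N17 x:[113/3,40] y:[77/2,87/2] z:[30,33] -> miss, prune

order=[0, 14, 6, 19, 10, 3, 23, 12, 18, 7, 11, 4, 8, 16, 17]  |boxes|=15  |leaves|=2  hit=P11

== RESULT ==
2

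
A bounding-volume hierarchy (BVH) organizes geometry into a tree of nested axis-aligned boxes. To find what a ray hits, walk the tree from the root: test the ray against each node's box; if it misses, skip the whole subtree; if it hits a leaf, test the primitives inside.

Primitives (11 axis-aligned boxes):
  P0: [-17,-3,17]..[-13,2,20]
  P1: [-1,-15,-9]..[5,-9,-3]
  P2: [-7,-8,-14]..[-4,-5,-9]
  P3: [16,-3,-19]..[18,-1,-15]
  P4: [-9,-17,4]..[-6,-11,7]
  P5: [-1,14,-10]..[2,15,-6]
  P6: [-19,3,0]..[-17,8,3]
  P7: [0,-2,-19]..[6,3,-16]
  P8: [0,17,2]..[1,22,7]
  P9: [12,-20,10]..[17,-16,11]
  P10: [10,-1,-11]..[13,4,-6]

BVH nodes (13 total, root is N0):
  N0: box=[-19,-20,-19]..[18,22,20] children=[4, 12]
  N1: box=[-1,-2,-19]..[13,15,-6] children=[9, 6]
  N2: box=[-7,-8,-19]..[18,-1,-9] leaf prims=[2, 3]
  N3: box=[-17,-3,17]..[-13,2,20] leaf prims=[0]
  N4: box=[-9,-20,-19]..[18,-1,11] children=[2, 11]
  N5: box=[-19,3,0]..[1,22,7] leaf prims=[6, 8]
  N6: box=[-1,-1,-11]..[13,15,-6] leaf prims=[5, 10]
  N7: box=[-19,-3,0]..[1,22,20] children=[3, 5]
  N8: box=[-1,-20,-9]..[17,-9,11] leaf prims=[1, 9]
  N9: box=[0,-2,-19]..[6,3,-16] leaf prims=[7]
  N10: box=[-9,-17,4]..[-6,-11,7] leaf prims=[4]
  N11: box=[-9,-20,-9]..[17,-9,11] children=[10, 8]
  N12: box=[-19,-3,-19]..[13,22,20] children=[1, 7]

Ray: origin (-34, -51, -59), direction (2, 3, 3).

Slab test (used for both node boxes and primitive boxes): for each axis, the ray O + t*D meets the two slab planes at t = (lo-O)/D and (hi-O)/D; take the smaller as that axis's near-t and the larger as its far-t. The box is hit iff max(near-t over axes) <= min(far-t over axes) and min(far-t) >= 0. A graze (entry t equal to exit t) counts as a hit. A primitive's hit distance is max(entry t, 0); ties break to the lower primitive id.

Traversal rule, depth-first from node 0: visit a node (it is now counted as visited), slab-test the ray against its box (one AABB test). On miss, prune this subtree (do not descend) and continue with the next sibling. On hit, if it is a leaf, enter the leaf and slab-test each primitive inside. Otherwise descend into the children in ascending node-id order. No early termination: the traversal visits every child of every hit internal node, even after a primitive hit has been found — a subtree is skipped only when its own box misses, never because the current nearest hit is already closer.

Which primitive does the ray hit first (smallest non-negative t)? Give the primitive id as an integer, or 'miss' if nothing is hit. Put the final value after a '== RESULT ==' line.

Walk:
N0 x:[15/2,26] y:[31/3,73/3] z:[40/3,79/3] -> hit [40/3,73/3], descend [4, 12]
  N4 x:[25/2,26] y:[31/3,50/3] z:[40/3,70/3] -> hit [40/3,50/3], descend [2, 11]
    N2 x:[27/2,26] y:[43/3,50/3] z:[40/3,50/3] -> hit [43/3,50/3] leaf, test {P2@t=15, P3(miss)}
    N11 x:[25/2,51/2] y:[31/3,14] z:[50/3,70/3] -> miss, prune
  N12 x:[15/2,47/2] y:[16,73/3] z:[40/3,79/3] -> hit [16,47/2], descend [1, 7]
    N1 x:[33/2,47/2] y:[49/3,22] z:[40/3,53/3] -> hit [33/2,53/3], descend [6, 9]
      N6 x:[33/2,47/2] y:[50/3,22] z:[16,53/3] -> hit [50/3,53/3] leaf, test {P5(miss), P10(miss)}
      N9 x:[17,20] y:[49/3,18] z:[40/3,43/3] -> miss, prune
    N7 x:[15/2,35/2] y:[16,73/3] z:[59/3,79/3] -> miss, prune

Summary -> nodes [0, 4, 2, 11, 12, 1, 6, 9, 7]; box-tests=9; leaf-entries=2; first=P2

== RESULT ==
2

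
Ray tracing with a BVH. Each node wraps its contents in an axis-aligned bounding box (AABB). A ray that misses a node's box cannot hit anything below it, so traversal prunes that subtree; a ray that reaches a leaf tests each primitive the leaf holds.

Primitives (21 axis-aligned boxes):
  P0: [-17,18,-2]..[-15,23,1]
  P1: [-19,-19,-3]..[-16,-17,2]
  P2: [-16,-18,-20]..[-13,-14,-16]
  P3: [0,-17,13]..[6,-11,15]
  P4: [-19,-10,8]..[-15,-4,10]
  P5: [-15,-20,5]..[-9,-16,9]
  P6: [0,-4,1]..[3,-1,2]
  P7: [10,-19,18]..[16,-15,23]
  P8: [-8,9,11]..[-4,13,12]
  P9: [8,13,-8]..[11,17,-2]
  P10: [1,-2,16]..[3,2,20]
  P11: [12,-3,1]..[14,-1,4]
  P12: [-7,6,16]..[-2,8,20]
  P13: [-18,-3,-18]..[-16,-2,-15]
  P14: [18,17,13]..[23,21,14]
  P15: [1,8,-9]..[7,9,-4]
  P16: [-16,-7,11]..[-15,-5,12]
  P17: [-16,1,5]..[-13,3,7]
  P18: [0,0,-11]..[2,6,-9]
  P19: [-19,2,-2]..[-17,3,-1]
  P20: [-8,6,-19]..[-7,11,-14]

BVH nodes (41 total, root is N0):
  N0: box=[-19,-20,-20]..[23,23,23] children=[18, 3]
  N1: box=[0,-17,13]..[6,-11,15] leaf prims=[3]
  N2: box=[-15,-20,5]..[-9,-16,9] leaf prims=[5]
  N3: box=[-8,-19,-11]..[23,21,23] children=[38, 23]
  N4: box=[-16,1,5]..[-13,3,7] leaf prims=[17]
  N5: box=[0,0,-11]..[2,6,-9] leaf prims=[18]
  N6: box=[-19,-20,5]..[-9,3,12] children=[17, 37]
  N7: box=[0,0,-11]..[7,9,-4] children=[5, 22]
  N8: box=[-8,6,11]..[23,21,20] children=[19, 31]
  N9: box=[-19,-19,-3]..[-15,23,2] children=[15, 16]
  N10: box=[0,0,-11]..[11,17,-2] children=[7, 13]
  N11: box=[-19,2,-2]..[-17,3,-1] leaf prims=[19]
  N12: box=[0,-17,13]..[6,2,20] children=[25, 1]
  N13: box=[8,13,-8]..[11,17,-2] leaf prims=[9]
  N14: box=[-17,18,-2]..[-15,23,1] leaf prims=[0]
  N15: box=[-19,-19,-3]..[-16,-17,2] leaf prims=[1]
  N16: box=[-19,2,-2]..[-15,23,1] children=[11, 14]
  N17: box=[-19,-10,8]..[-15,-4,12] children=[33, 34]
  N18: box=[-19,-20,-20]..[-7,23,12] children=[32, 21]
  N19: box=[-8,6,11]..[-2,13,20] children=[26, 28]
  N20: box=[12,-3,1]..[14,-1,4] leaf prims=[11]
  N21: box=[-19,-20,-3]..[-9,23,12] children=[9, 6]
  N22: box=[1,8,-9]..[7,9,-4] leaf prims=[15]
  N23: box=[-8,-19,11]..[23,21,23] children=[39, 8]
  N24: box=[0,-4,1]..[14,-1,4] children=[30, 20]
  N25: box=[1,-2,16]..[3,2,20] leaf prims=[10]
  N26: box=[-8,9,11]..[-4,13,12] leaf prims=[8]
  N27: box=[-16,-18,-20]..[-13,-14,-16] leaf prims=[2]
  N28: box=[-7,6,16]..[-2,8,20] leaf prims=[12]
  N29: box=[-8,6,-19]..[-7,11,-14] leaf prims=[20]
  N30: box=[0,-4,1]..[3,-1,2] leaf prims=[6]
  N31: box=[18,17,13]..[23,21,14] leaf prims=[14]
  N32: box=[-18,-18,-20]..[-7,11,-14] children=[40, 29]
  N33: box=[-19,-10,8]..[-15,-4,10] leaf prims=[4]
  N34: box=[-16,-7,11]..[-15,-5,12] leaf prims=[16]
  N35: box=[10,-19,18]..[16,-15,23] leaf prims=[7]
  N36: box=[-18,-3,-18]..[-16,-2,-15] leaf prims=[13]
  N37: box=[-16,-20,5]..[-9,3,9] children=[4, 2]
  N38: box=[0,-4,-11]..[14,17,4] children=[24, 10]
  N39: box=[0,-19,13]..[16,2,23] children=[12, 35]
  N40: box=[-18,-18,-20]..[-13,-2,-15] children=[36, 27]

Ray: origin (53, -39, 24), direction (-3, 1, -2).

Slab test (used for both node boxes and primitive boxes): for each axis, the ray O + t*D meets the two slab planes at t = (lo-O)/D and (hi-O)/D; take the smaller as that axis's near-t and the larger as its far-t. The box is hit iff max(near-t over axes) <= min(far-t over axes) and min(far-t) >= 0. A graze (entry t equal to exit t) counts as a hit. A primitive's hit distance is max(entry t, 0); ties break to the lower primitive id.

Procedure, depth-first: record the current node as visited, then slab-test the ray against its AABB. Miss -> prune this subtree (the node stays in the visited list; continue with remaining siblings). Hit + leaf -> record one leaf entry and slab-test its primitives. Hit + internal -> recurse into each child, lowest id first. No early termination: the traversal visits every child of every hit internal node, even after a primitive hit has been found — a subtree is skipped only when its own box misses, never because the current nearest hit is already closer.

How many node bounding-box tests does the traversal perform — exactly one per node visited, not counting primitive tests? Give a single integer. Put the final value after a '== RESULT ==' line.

Traverse from the root:
N0 x:[10,24] y:[19,62] z:[1/2,22] -> hit [19,22], descend [3, 18]
  N3 x:[10,61/3] y:[20,60] z:[1/2,35/2] -> miss, prune
  N18 x:[20,24] y:[19,62] z:[6,22] -> hit [20,22], descend [21, 32]
    N21 x:[62/3,24] y:[19,62] z:[6,27/2] -> miss, prune
    N32 x:[20,71/3] y:[21,50] z:[19,22] -> hit [21,22], descend [29, 40]
      N29 x:[20,61/3] y:[45,50] z:[19,43/2] -> miss, prune
      N40 x:[22,71/3] y:[21,37] z:[39/2,22] -> hit [22,22], descend [27, 36]
        N27 x:[22,23] y:[21,25] z:[20,22] -> hit [22,22] leaf, test {P2@t=22}
        N36 x:[23,71/3] y:[36,37] z:[39/2,21] -> miss, prune

Visited [0, 3, 18, 21, 32, 29, 40, 27, 36]. Tests: 9 box, 1 leaf. Nearest: P2.

== RESULT ==
9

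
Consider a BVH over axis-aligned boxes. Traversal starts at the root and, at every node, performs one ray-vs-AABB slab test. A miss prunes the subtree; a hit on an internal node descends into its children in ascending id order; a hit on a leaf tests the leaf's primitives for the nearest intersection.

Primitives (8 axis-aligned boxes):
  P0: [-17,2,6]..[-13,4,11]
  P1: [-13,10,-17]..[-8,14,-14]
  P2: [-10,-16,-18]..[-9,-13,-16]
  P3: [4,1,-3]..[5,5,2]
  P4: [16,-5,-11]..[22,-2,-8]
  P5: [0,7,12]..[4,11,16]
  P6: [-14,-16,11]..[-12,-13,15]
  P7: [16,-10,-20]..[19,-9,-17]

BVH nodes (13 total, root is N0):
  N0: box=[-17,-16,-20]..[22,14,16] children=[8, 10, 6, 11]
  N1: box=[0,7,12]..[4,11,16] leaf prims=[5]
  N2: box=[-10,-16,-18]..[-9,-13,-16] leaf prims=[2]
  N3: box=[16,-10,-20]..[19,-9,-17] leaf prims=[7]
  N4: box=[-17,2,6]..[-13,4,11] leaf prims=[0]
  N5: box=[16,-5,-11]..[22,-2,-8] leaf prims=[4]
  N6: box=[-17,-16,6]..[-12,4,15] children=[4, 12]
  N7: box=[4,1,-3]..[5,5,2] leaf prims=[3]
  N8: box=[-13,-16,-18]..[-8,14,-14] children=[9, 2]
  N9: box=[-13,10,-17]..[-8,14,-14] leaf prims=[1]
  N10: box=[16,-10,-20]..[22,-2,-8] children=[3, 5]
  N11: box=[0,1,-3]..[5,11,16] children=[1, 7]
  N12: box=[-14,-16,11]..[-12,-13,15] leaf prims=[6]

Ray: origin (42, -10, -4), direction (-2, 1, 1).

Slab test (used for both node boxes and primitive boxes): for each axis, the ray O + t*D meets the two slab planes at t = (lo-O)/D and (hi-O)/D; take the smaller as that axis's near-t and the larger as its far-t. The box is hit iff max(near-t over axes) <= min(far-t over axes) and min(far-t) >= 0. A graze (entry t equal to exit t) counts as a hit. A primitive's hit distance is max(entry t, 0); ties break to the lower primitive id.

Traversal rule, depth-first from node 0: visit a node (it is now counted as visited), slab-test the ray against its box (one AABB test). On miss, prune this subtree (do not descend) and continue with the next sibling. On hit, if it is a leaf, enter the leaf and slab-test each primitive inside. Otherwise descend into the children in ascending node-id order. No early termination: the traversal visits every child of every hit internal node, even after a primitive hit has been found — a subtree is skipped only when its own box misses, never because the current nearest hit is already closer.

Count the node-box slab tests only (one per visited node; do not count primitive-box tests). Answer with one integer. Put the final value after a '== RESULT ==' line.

Traverse from the root:
N0 x:[10,59/2] y:[-6,24] z:[-16,20] -> hit [10,20], descend [6, 8, 10, 11]
  N6 x:[27,59/2] y:[-6,14] z:[10,19] -> miss, prune
  N8 x:[25,55/2] y:[-6,24] z:[-14,-10] -> miss, prune
  N10 x:[10,13] y:[0,8] z:[-16,-4] -> miss, prune
  N11 x:[37/2,21] y:[11,21] z:[1,20] -> hit [37/2,20], descend [1, 7]
    N1 x:[19,21] y:[17,21] z:[16,20] -> hit [19,20] leaf, test {P5@t=19}
    N7 x:[37/2,19] y:[11,15] z:[1,6] -> miss, prune

Summary -> nodes [0, 6, 8, 10, 11, 1, 7]; box-tests=7; leaf-entries=1; first=P5

== RESULT ==
7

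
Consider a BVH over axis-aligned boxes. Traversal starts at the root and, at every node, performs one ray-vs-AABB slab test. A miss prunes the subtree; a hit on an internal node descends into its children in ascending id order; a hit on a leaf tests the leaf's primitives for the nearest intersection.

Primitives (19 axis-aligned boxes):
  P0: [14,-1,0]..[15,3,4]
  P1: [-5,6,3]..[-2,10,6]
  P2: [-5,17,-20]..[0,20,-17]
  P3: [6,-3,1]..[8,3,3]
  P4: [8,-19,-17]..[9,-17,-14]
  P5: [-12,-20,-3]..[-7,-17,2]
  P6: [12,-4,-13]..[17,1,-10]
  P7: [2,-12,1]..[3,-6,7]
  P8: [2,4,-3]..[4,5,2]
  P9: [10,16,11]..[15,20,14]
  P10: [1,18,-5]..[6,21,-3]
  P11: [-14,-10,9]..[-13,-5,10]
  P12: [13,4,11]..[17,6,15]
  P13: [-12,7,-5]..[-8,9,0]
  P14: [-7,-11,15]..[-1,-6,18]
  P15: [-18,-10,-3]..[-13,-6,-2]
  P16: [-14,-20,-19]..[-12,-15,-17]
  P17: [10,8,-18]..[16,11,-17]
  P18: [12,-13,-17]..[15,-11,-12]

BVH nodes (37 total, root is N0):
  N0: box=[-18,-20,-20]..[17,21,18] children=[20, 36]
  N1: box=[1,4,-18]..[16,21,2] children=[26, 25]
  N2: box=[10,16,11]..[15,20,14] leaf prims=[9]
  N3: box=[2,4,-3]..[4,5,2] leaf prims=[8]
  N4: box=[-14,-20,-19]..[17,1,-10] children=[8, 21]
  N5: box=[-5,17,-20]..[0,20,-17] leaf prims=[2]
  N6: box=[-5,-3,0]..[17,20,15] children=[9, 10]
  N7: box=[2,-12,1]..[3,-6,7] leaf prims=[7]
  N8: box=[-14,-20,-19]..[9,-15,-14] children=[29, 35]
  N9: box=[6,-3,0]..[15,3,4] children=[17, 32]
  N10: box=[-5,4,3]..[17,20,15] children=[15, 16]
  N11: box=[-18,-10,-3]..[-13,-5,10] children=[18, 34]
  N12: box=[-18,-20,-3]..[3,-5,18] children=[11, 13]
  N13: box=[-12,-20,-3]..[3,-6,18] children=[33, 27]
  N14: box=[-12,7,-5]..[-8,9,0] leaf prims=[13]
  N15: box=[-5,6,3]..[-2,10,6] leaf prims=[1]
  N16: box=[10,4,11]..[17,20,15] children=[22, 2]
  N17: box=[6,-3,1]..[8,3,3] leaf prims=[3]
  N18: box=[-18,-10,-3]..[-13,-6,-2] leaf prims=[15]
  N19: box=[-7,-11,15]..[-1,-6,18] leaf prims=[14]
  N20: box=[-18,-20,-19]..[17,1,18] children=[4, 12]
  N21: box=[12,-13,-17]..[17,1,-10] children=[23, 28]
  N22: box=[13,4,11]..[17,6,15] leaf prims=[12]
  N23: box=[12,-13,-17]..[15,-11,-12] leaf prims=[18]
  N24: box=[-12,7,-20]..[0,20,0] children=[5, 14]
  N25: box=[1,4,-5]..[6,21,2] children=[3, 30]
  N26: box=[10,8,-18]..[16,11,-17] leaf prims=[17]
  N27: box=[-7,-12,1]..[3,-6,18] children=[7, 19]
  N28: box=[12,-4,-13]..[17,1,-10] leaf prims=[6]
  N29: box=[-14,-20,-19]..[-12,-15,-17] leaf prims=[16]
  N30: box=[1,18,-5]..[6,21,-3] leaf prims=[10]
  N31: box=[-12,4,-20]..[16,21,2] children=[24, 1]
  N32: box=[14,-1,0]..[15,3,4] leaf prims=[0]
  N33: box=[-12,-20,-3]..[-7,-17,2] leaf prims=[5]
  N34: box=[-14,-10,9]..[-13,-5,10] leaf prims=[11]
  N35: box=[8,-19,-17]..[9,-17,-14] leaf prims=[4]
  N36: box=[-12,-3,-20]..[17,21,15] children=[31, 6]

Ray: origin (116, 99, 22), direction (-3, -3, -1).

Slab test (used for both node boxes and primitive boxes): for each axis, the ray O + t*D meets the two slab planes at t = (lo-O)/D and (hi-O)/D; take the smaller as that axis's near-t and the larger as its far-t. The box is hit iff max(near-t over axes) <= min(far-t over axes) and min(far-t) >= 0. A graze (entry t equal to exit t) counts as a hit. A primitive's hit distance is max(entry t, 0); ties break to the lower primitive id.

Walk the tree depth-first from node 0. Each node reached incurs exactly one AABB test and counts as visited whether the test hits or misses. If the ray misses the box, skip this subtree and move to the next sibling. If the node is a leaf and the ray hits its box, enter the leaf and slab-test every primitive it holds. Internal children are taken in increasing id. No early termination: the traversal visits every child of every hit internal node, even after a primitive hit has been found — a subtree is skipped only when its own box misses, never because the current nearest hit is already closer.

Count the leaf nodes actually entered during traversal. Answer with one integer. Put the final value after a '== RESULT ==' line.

Traverse from the root:
N0 x:[33,134/3] y:[26,119/3] z:[4,42] -> hit [33,119/3], descend [20, 36]
  N20 x:[33,134/3] y:[98/3,119/3] z:[4,41] -> hit [33,119/3], descend [4, 12]
    N4 x:[33,130/3] y:[98/3,119/3] z:[32,41] -> hit [33,119/3], descend [8, 21]
      N8 x:[107/3,130/3] y:[38,119/3] z:[36,41] -> hit [38,119/3], descend [29, 35]
        N29 x:[128/3,130/3] y:[38,119/3] z:[39,41] -> miss, prune
        N35 x:[107/3,36] y:[116/3,118/3] z:[36,39] -> miss, prune
      N21 x:[33,104/3] y:[98/3,112/3] z:[32,39] -> hit [33,104/3], descend [23, 28]
        N23 x:[101/3,104/3] y:[110/3,112/3] z:[34,39] -> miss, prune
        N28 x:[33,104/3] y:[98/3,103/3] z:[32,35] -> hit [33,103/3] leaf, test {P6@t=33}
    N12 x:[113/3,134/3] y:[104/3,119/3] z:[4,25] -> miss, prune
  N36 x:[33,128/3] y:[26,34] z:[7,42] -> hit [33,34], descend [6, 31]
    N6 x:[33,121/3] y:[79/3,34] z:[7,22] -> miss, prune
    N31 x:[100/3,128/3] y:[26,95/3] z:[20,42] -> miss, prune

13 AABB tests over nodes [0, 20, 4, 8, 29, 35, 21, 23, 28, 12, 36, 6, 31]; 1 leaf entered; closest P6.

== RESULT ==
1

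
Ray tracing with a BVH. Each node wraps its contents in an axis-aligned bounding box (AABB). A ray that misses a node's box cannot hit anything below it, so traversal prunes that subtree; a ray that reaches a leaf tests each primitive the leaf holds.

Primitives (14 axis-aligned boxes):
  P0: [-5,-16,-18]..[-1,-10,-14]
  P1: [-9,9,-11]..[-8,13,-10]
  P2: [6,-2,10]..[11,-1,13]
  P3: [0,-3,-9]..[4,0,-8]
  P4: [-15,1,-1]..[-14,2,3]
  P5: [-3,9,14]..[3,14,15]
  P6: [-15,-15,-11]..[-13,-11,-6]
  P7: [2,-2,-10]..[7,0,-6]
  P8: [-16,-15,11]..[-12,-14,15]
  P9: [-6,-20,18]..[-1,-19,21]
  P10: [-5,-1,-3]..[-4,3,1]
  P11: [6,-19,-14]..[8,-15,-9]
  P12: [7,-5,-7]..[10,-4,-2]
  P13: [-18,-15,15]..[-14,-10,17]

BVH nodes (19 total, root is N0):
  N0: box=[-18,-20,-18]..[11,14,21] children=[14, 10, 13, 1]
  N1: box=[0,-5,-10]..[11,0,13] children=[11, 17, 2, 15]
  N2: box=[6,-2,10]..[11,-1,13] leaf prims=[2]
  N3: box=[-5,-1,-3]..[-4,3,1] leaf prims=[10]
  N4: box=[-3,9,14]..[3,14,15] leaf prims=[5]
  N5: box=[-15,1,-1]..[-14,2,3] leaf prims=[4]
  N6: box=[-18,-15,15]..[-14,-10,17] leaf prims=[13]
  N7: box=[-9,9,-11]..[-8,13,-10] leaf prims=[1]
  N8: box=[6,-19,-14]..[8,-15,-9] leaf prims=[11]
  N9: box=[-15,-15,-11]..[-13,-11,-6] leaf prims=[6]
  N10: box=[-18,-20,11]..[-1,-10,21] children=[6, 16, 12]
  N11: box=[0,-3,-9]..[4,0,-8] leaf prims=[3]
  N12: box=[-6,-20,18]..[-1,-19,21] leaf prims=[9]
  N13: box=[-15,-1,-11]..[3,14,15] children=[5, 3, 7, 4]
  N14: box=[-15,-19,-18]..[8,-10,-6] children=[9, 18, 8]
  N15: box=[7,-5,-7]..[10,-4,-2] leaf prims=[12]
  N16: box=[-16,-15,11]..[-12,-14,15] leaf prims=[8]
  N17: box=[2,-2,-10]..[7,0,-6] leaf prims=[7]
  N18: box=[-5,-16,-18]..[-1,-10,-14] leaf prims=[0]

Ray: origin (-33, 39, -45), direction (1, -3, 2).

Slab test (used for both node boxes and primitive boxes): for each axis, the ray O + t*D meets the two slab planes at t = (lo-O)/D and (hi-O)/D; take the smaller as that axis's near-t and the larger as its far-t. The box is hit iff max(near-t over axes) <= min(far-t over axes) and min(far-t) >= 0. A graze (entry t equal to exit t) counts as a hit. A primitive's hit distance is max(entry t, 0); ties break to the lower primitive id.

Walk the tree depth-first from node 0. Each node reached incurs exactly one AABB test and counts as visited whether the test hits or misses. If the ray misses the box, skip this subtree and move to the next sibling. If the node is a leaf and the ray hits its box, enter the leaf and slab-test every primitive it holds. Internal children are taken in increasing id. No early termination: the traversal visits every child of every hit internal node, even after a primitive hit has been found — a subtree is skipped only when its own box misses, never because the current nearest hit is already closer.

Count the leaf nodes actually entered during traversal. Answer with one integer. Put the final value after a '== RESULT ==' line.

Trace the traversal:
N0 x:[15,44] y:[25/3,59/3] z:[27/2,33] -> hit [15,59/3], descend [1, 10, 13, 14]
  N1 x:[33,44] y:[13,44/3] z:[35/2,29] -> miss, prune
  N10 x:[15,32] y:[49/3,59/3] z:[28,33] -> miss, prune
  N13 x:[18,36] y:[25/3,40/3] z:[17,30] -> miss, prune
  N14 x:[18,41] y:[49/3,58/3] z:[27/2,39/2] -> hit [18,58/3], descend [8, 9, 18]
    N8 x:[39,41] y:[18,58/3] z:[31/2,18] -> miss, prune
    N9 x:[18,20] y:[50/3,18] z:[17,39/2] -> hit [18,18] leaf, test {P6@t=18}
    N18 x:[28,32] y:[49/3,55/3] z:[27/2,31/2] -> miss, prune

order=[0, 1, 10, 13, 14, 8, 9, 18]  |boxes|=8  |leaves|=1  hit=P6

== RESULT ==
1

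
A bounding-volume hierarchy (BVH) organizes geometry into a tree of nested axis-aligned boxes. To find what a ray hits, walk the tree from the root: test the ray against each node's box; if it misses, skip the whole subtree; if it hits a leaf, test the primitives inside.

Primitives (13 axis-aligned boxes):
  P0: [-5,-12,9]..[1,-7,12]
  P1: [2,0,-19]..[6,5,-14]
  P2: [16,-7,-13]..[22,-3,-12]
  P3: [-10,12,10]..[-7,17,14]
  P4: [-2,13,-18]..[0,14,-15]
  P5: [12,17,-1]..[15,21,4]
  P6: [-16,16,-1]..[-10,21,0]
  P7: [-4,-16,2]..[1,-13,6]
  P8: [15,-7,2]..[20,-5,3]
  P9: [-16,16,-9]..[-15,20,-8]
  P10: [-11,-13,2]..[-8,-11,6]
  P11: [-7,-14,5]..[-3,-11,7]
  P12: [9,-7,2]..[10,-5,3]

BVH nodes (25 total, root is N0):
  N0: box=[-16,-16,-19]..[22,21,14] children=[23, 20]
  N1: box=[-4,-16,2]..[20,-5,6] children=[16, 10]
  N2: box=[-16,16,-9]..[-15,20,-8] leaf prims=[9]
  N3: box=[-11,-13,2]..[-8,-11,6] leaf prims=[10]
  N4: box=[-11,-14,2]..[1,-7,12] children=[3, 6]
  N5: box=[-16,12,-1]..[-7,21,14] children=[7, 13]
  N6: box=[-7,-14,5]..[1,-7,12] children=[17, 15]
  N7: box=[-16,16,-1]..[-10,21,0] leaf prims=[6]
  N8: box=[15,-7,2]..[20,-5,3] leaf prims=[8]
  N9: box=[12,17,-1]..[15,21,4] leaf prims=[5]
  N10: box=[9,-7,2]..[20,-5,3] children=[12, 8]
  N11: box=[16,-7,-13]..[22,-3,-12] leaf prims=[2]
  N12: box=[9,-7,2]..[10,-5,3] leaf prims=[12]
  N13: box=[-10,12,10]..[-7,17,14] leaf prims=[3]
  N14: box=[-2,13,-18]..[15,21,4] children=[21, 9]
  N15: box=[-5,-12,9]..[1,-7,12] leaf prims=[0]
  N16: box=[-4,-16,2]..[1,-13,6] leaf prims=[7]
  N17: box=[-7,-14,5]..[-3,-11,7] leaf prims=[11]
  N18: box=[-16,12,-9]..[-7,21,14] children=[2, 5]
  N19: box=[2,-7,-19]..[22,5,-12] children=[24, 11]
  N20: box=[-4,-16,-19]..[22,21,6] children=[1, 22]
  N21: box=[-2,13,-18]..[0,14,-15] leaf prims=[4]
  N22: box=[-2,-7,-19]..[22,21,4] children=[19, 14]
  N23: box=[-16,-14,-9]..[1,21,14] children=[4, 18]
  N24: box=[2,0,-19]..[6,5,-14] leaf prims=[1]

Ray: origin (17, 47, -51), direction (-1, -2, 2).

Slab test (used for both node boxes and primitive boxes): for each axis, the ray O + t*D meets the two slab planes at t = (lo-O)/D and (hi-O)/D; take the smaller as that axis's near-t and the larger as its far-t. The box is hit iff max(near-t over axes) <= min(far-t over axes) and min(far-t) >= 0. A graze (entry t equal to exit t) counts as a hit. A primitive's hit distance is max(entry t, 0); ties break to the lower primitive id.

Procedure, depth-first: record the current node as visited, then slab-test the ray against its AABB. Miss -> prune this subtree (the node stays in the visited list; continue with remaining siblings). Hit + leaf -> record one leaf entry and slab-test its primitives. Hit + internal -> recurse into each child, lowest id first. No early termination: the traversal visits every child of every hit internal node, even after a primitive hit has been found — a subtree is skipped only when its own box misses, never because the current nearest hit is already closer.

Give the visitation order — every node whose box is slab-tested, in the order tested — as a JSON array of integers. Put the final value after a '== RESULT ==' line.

Traverse from the root:
N0 x:[-5,33] y:[13,63/2] z:[16,65/2] -> hit [16,63/2], descend [20, 23]
  N20 x:[-5,21] y:[13,63/2] z:[16,57/2] -> hit [16,21], descend [1, 22]
    N1 x:[-3,21] y:[26,63/2] z:[53/2,57/2] -> miss, prune
    N22 x:[-5,19] y:[13,27] z:[16,55/2] -> hit [16,19], descend [14, 19]
      N14 x:[2,19] y:[13,17] z:[33/2,55/2] -> hit [33/2,17], descend [9, 21]
        N9 x:[2,5] y:[13,15] z:[25,55/2] -> miss, prune
        N21 x:[17,19] y:[33/2,17] z:[33/2,18] -> hit [17,17] leaf, test {P4@t=17}
      N19 x:[-5,15] y:[21,27] z:[16,39/2] -> miss, prune
  N23 x:[16,33] y:[13,61/2] z:[21,65/2] -> hit [21,61/2], descend [4, 18]
    N4 x:[16,28] y:[27,61/2] z:[53/2,63/2] -> hit [27,28], descend [3, 6]
      N3 x:[25,28] y:[29,30] z:[53/2,57/2] -> miss, prune
      N6 x:[16,24] y:[27,61/2] z:[28,63/2] -> miss, prune
    N18 x:[24,33] y:[13,35/2] z:[21,65/2] -> miss, prune

13 AABB tests over nodes [0, 20, 1, 22, 14, 9, 21, 19, 23, 4, 3, 6, 18]; 1 leaf entered; closest P4.

== RESULT ==
[0, 20, 1, 22, 14, 9, 21, 19, 23, 4, 3, 6, 18]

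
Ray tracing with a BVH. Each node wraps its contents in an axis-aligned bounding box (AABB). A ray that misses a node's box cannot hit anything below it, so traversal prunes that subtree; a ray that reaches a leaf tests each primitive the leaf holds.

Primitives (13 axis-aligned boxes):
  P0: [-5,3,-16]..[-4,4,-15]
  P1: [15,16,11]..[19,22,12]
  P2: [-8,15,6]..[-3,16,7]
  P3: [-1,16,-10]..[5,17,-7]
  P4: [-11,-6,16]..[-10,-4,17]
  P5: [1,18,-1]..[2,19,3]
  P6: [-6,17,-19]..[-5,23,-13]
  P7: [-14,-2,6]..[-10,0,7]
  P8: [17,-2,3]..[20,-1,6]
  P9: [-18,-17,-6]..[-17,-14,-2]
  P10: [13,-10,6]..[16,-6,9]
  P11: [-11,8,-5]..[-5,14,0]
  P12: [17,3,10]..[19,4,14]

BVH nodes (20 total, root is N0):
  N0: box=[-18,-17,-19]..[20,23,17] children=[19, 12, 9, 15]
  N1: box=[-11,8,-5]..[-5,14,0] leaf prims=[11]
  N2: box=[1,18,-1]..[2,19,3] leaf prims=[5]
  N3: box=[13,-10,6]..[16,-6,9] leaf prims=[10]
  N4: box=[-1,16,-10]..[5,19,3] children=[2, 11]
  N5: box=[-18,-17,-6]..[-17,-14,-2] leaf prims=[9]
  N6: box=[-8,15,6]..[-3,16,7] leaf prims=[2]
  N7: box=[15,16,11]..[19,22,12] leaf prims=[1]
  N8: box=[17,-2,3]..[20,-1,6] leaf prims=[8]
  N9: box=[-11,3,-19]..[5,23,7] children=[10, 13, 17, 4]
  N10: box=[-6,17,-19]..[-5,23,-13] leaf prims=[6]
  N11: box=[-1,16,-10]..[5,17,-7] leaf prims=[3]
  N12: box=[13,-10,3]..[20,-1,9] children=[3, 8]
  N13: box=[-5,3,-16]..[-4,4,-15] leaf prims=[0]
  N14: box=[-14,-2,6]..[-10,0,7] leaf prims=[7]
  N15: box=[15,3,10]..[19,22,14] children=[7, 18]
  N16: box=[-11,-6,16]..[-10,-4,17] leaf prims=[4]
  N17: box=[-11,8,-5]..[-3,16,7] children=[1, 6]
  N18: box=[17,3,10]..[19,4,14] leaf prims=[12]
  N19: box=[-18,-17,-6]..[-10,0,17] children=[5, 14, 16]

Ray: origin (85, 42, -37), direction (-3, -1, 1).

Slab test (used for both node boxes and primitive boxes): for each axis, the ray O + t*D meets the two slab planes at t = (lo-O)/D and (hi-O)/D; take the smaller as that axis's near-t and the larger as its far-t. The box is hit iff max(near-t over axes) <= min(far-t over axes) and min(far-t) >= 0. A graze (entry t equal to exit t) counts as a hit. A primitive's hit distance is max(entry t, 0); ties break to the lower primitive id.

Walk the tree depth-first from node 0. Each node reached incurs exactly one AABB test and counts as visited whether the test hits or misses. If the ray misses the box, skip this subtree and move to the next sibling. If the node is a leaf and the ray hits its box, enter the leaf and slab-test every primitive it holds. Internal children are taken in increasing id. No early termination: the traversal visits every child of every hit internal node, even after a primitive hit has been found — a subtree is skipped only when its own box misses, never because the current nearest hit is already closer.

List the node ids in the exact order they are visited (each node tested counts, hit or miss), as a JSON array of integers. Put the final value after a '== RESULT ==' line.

Trace the traversal:
N0 x:[65/3,103/3] y:[19,59] z:[18,54] -> hit [65/3,103/3], descend [9, 12, 15, 19]
  N9 x:[80/3,32] y:[19,39] z:[18,44] -> hit [80/3,32], descend [4, 10, 13, 17]
    N4 x:[80/3,86/3] y:[23,26] z:[27,40] -> miss, prune
    N10 x:[30,91/3] y:[19,25] z:[18,24] -> miss, prune
    N13 x:[89/3,30] y:[38,39] z:[21,22] -> miss, prune
    N17 x:[88/3,32] y:[26,34] z:[32,44] -> hit [32,32], descend [1, 6]
      N1 x:[30,32] y:[28,34] z:[32,37] -> hit [32,32] leaf, test {P11@t=32}
      N6 x:[88/3,31] y:[26,27] z:[43,44] -> miss, prune
  N12 x:[65/3,24] y:[43,52] z:[40,46] -> miss, prune
  N15 x:[22,70/3] y:[20,39] z:[47,51] -> miss, prune
  N19 x:[95/3,103/3] y:[42,59] z:[31,54] -> miss, prune

Visited [0, 9, 4, 10, 13, 17, 1, 6, 12, 15, 19]. Tests: 11 box, 1 leaf. Nearest: P11.

== RESULT ==
[0, 9, 4, 10, 13, 17, 1, 6, 12, 15, 19]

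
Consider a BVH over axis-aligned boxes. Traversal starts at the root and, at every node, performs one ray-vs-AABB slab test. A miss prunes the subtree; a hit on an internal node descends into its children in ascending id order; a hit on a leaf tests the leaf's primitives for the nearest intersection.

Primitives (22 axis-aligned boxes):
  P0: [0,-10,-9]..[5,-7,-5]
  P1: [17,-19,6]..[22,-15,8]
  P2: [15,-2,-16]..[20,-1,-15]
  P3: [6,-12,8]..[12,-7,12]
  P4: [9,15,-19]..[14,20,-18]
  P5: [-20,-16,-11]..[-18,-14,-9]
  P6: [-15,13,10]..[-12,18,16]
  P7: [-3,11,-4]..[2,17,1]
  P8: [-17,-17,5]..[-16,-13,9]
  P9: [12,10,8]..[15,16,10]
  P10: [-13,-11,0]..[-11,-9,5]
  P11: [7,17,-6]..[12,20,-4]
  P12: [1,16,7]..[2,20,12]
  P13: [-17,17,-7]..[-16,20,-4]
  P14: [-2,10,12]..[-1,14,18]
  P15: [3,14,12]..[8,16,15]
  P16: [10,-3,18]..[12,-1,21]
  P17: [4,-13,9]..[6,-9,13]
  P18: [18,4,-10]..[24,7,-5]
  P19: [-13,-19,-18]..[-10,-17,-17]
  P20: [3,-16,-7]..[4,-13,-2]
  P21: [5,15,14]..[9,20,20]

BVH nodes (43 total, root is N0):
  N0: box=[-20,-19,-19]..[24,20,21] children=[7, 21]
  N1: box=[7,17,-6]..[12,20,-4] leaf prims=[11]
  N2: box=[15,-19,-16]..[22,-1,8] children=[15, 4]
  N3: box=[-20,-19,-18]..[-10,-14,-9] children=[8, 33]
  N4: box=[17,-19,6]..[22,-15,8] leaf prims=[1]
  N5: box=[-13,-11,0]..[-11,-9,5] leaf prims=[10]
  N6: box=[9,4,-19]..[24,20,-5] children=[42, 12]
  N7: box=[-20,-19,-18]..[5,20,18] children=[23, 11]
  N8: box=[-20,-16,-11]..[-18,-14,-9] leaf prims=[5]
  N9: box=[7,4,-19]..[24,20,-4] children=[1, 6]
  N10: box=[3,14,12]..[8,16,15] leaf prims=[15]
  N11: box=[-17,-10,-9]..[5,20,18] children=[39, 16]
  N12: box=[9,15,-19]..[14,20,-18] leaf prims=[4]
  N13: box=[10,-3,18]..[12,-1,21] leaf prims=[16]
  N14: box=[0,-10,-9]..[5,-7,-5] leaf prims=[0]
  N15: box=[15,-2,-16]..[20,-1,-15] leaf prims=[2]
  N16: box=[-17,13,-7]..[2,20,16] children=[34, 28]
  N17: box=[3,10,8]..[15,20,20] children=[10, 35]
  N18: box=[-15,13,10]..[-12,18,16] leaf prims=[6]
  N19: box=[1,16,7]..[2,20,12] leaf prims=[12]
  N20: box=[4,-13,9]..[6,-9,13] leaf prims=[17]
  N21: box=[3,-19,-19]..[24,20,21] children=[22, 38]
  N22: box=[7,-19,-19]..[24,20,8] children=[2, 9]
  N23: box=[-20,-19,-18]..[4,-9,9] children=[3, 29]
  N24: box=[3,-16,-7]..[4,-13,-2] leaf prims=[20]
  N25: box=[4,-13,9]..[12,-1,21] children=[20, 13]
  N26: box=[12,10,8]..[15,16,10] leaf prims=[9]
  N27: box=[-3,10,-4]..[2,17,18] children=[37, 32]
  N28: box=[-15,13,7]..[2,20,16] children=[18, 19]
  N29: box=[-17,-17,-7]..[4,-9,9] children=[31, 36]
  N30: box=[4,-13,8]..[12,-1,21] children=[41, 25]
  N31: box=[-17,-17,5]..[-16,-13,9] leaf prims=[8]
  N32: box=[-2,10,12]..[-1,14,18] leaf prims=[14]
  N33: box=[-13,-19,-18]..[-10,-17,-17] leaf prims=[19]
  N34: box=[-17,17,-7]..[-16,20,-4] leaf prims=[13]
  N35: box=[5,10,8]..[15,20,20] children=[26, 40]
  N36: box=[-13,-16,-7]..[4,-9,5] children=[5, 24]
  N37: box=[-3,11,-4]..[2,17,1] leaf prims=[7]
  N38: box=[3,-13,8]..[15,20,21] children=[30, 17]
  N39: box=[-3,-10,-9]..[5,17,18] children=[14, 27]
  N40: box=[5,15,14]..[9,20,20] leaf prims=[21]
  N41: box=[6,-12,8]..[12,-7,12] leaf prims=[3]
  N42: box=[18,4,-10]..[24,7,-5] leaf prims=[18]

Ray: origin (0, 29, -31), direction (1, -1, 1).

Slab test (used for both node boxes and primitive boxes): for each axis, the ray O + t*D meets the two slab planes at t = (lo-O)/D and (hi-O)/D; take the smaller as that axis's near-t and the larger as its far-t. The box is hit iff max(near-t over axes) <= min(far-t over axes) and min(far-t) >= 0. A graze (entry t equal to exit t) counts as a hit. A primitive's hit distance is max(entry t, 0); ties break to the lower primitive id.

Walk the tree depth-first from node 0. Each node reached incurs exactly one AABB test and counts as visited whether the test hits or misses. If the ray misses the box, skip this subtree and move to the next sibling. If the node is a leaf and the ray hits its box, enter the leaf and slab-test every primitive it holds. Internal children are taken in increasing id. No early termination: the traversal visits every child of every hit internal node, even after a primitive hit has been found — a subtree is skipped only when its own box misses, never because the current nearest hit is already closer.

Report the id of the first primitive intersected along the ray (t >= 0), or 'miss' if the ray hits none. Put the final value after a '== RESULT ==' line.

Traverse from the root:
N0 x:[-20,24] y:[9,48] z:[12,52] -> hit [12,24], descend [7, 21]
  N7 x:[-20,5] y:[9,48] z:[13,49] -> miss, prune
  N21 x:[3,24] y:[9,48] z:[12,52] -> hit [12,24], descend [22, 38]
    N22 x:[7,24] y:[9,48] z:[12,39] -> hit [12,24], descend [2, 9]
      N2 x:[15,22] y:[30,48] z:[15,39] -> miss, prune
      N9 x:[7,24] y:[9,25] z:[12,27] -> hit [12,24], descend [1, 6]
        N1 x:[7,12] y:[9,12] z:[25,27] -> miss, prune
        N6 x:[9,24] y:[9,25] z:[12,26] -> hit [12,24], descend [12, 42]
          N12 x:[9,14] y:[9,14] z:[12,13] -> hit [12,13] leaf, test {P4@t=12}
          N42 x:[18,24] y:[22,25] z:[21,26] -> hit [22,24] leaf, test {P18@t=22}
    N38 x:[3,15] y:[9,42] z:[39,52] -> miss, prune

Visited [0, 7, 21, 22, 2, 9, 1, 6, 12, 42, 38]. Tests: 11 box, 2 leaf. Nearest: P4.

== RESULT ==
4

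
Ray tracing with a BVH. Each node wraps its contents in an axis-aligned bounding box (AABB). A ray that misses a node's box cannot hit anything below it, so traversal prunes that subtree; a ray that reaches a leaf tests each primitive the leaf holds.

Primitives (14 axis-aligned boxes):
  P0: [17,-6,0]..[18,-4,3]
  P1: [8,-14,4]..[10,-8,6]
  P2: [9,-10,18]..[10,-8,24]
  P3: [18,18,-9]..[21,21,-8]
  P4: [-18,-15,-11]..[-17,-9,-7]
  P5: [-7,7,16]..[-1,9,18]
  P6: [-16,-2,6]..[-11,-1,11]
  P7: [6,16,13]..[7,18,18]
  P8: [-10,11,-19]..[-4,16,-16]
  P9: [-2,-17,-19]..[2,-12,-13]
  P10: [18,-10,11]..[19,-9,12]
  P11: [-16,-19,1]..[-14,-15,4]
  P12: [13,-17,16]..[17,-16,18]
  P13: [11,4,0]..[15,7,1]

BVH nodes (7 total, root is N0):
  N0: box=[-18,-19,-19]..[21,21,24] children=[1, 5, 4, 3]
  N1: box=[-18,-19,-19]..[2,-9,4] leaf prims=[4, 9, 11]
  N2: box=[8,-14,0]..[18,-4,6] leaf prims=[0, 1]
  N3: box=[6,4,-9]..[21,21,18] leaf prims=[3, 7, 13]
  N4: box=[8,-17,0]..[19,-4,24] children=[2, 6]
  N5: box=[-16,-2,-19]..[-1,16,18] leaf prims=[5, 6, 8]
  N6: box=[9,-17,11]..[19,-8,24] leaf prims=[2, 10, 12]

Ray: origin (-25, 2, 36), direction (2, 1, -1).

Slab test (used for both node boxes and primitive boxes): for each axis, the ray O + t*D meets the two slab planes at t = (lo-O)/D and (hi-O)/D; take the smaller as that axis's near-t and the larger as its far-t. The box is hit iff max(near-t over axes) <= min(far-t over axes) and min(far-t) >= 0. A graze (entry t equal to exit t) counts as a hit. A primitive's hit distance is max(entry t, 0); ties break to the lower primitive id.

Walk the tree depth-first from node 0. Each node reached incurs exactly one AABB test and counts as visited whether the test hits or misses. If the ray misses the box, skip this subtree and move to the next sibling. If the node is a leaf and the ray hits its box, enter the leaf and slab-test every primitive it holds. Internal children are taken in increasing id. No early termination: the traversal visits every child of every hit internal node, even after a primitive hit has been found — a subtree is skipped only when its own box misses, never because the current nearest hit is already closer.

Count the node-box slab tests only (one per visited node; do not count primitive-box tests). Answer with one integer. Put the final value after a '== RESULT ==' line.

Walk:
N0 x:[7/2,23] y:[-21,19] z:[12,55] -> hit [12,19], descend [1, 3, 4, 5]
  N1 x:[7/2,27/2] y:[-21,-11] z:[32,55] -> miss, prune
  N3 x:[31/2,23] y:[2,19] z:[18,45] -> hit [18,19] leaf, test {P3(miss), P7(miss), P13(miss)}
  N4 x:[33/2,22] y:[-19,-6] z:[12,36] -> miss, prune
  N5 x:[9/2,12] y:[-4,14] z:[18,55] -> miss, prune

Visited [0, 1, 3, 4, 5]. Tests: 5 box, 1 leaf. Nearest: miss.

== RESULT ==
5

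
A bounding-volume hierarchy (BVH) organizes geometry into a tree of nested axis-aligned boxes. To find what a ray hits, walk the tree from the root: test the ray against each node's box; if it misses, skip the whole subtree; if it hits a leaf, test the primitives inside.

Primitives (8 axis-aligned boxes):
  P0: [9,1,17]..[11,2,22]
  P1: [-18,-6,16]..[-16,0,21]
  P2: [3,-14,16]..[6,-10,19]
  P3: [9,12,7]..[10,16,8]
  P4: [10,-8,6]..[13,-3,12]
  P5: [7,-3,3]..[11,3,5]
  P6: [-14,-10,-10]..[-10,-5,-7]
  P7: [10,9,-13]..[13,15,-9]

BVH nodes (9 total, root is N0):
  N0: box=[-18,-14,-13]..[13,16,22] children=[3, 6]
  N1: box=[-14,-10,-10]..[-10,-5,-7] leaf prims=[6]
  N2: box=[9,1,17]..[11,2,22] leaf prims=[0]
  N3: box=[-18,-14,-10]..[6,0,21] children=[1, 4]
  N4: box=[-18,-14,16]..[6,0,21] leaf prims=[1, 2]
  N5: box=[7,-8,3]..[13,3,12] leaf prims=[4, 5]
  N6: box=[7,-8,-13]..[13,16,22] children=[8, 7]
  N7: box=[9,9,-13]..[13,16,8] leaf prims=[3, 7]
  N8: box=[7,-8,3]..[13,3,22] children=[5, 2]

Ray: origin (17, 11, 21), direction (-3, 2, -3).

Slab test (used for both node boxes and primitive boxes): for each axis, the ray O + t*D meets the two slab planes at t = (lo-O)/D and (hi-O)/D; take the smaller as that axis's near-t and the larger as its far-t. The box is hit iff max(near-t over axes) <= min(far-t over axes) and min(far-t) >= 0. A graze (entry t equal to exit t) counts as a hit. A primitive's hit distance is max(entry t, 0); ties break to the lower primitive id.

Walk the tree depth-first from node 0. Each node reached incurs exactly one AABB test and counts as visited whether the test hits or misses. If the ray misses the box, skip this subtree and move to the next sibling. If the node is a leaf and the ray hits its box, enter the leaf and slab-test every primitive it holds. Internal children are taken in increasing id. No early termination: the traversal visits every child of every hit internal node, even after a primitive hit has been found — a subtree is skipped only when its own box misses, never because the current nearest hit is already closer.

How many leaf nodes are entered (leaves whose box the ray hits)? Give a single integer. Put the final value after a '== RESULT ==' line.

Traverse from the root:
N0 x:[4/3,35/3] y:[-25/2,5/2] z:[-1/3,34/3] -> hit [4/3,5/2], descend [3, 6]
  N3 x:[11/3,35/3] y:[-25/2,-11/2] z:[0,31/3] -> miss, prune
  N6 x:[4/3,10/3] y:[-19/2,5/2] z:[-1/3,34/3] -> hit [4/3,5/2], descend [7, 8]
    N7 x:[4/3,8/3] y:[-1,5/2] z:[13/3,34/3] -> miss, prune
    N8 x:[4/3,10/3] y:[-19/2,-4] z:[-1/3,6] -> miss, prune

Summary -> nodes [0, 3, 6, 7, 8]; box-tests=5; leaf-entries=0; first=miss

== RESULT ==
0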